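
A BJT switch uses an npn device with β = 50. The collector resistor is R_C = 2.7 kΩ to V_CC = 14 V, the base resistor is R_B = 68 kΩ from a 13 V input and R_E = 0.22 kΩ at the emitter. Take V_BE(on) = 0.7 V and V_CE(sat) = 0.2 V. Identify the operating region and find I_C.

saturation; I_C ≈ 4.7 mA

Assume active: I_B = (13 − 0.7)/(68 + 51×0.22) = 0.155 mA, I_C = β·I_B = 7.76 mA.
Then V_CE = 14 − 7.76×2.7 − 7.92×0.22 = -8.7 V < 0.2 V — the active assumption fails.
Re-solve with V_CE = 0.2 V. KCL at the emitter: V_E/R_E = (V_BB−0.7−V_E)/R_B + (V_CC−0.2−V_E)/R_C, giving V_E = 1.07 V.
I_C = (V_CC − 0.2 − V_E)/R_C = (13.8 − 1.07)/2.7 = 4.71 mA.
Check: I_B = (12.3 − 1.07)/68 = 0.165 mA, and β·I_B = 8.25 mA > I_C, confirming saturation.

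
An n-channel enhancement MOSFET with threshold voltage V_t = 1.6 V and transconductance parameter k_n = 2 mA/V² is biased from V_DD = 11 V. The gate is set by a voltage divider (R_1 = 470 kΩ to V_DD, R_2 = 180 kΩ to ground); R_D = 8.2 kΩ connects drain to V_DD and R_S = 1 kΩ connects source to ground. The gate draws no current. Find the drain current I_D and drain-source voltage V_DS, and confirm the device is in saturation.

I_D ≈ 0.64 mA, V_DS ≈ 5.1 V

V_G = V_DD·R_2/(R_1+R_2) = 11×180/650 = 3.05 V.
Assume saturation: I_D = (k_n/2)(V_GS − V_t)² with V_GS = V_G − I_D·R_S = 3.05 − 1·I_D.
Substituting gives 1·I_D² − 3.89·I_D + 2.09 = 0, with roots I_D = 0.644 or 3.25 mA.
The root I_D = 3.25 mA gives V_GS = -0.202 V ≤ V_t, so take I_D = 0.644 mA.
Then V_GS = 2.4 V and V_DS = V_DD − I_D(R_D+R_S) = 11 − 0.644×9.2 = 5.08 V.
Saturation requires V_DS ≥ V_GS − V_t = 0.802 V; 5.08 ≥ 0.802 ✓.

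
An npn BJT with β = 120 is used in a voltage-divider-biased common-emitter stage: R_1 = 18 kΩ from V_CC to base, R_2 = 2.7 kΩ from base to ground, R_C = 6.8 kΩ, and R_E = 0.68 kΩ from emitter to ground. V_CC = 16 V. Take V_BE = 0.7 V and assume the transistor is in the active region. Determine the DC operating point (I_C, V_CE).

Thevenize the base divider: V_Th = V_CC·R_2/(R_1+R_2) = 16×2.7/20.7 = 2.09 V, R_Th = R_1‖R_2 = 2.35 kΩ.
Base-emitter loop: V_Th = I_B·R_Th + V_BE + (β+1)I_B·R_E, so I_B = (2.09 − 0.7) / (2.35 + 121×0.68) = 0.0164 mA.
I_C = β·I_B = 120×0.0164 = 1.97 mA, and I_E = (β+1)I_B = 1.98 mA.
V_CE = V_CC − I_C·R_C − I_E·R_E = 16 − 1.97×6.8 − 1.98×0.68 = 1.28 V.
V_CE = 1.28 V > 0.2 V confirms active-region operation.

I_C ≈ 2 mA, V_CE ≈ 1.3 V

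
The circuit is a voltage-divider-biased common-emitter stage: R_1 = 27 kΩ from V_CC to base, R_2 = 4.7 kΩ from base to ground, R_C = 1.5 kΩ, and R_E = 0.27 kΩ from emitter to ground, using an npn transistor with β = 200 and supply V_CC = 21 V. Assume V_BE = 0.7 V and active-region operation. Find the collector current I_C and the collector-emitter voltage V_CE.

I_C ≈ 8.3 mA, V_CE ≈ 6.3 V

Thevenize the base divider: V_Th = V_CC·R_2/(R_1+R_2) = 21×4.7/31.7 = 3.11 V, R_Th = R_1‖R_2 = 4 kΩ.
Base-emitter loop: V_Th = I_B·R_Th + V_BE + (β+1)I_B·R_E, so I_B = (3.11 − 0.7) / (4 + 201×0.27) = 0.0414 mA.
I_C = β·I_B = 200×0.0414 = 8.28 mA, and I_E = (β+1)I_B = 8.33 mA.
V_CE = V_CC − I_C·R_C − I_E·R_E = 21 − 8.28×1.5 − 8.33×0.27 = 6.33 V.
V_CE = 6.33 V > 0.2 V confirms active-region operation.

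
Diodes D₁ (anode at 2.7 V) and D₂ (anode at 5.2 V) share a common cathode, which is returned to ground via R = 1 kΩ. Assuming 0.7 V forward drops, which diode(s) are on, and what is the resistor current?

Assume both conduct. Then node N would need to be at both 2.7−0.7 = 2 V and 5.2−0.7 = 4.5 V, which is impossible.
Assume only D₂ conducts: V_N = 5.2 − 0.7 = 4.5 V, so I_R = 4.5/1 = 4.5 mA.
Check D₁: its anode-to-cathode voltage is 2.7 − 4.5 = -1.8 V < 0.7 V, so it is off. The assumption is consistent.

Only D₂ conducts; I_R ≈ 4.5 mA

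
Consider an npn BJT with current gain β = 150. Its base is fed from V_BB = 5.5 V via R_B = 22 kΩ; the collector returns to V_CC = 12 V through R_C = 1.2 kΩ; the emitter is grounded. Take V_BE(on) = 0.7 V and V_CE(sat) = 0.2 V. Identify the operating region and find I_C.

saturation; I_C ≈ 9.8 mA

Assume active: I_B = (5.5 − 0.7)/22 = 0.218 mA, giving I_C = β·I_B = 32.7 mA.
But then V_CE = 12 − 32.7×1.2 = -27.3 V < V_CE(sat) = 0.2 V — impossible in the active region.
So the transistor is saturated. With V_CE = 0.2 V, I_C = (V_CC − 0.2)/R_C = 11.8/1.2 = 9.83 mA.
Check: β·I_B = 32.7 mA > I_C = 9.83 mA, confirming saturation.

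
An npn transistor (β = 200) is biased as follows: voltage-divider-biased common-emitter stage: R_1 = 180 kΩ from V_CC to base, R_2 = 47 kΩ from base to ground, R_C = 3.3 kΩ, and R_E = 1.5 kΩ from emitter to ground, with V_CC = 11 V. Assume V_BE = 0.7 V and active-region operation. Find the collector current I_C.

Thevenize the base divider: V_Th = V_CC·R_2/(R_1+R_2) = 11×47/227 = 2.28 V, R_Th = R_1‖R_2 = 37.3 kΩ.
Base-emitter loop: V_Th = I_B·R_Th + V_BE + (β+1)I_B·R_E, so I_B = (2.28 − 0.7) / (37.3 + 201×1.5) = 0.00466 mA.
I_C = β·I_B = 200×0.00466 = 0.931 mA, and I_E = (β+1)I_B = 0.936 mA.
V_CE = V_CC − I_C·R_C − I_E·R_E = 11 − 0.931×3.3 − 0.936×1.5 = 6.52 V.
V_CE = 6.52 V > 0.2 V confirms active-region operation.

I_C ≈ 0.93 mA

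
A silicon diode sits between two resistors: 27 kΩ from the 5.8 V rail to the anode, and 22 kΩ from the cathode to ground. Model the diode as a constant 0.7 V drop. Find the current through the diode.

I ≈ 0.1 mA

The two resistors are in series with the diode, so KVL gives 5.8 = I·27 + 0.7 + I·22.
I = (5.8 − 0.7) / (27 + 22) kΩ = 5.1 / 49 = 0.104 mA.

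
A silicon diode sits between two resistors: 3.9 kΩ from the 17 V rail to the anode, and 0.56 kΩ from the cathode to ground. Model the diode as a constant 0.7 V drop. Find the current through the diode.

The two resistors are in series with the diode, so KVL gives 17 = I·3.9 + 0.7 + I·0.56.
I = (17 − 0.7) / (3.9 + 0.56) kΩ = 16.3 / 4.46 = 3.65 mA.

I ≈ 3.7 mA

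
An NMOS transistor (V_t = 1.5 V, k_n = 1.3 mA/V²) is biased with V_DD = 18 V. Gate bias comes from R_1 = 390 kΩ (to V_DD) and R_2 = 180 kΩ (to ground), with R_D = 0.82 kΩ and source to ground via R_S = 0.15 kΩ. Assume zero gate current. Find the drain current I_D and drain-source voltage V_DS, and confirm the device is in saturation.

I_D ≈ 6.6 mA, V_DS ≈ 12 V

V_G = V_DD·R_2/(R_1+R_2) = 18×180/570 = 5.68 V.
Assume saturation: I_D = (k_n/2)(V_GS − V_t)² with V_GS = V_G − I_D·R_S = 5.68 − 0.15·I_D.
Substituting gives 0.0146·I_D² − 1.82·I_D + 11.4 = 0, with roots I_D = 6.62 or 118 mA.
The root I_D = 118 mA gives V_GS = -11.9 V ≤ V_t, so take I_D = 6.62 mA.
Then V_GS = 4.69 V and V_DS = V_DD − I_D(R_D+R_S) = 18 − 6.62×0.97 = 11.6 V.
Saturation requires V_DS ≥ V_GS − V_t = 3.19 V; 11.6 ≥ 3.19 ✓.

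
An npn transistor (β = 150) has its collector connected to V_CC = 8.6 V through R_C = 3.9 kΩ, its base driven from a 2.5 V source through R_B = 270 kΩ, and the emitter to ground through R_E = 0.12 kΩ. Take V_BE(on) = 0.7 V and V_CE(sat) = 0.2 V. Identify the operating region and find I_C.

Assume active. Base-emitter loop: I_B = (V_BB − V_BE)/(R_B + (β+1)R_E) = (2.5 − 0.7)/(270 + 151×0.12) = 0.00625 mA.
I_C = β·I_B = 150×0.00625 = 0.937 mA.
V_CE = V_CC − I_C·R_C − I_E·R_E = 8.6 − 0.937×3.9 − 0.943×0.12 = 4.83 V > V_CE(sat), so the active-region assumption holds.

active; I_C ≈ 0.94 mA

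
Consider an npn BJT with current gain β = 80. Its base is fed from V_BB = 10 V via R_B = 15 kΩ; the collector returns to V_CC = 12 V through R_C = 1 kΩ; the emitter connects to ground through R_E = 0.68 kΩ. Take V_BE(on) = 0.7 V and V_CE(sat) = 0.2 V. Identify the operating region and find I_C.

saturation; I_C ≈ 6.9 mA

Assume active: I_B = (10 − 0.7)/(15 + 81×0.68) = 0.133 mA, I_C = β·I_B = 10.6 mA.
Then V_CE = 12 − 10.6×1 − 10.7×0.68 = -5.93 V < 0.2 V — the active assumption fails.
Re-solve with V_CE = 0.2 V. KCL at the emitter: V_E/R_E = (V_BB−0.7−V_E)/R_B + (V_CC−0.2−V_E)/R_C, giving V_E = 4.9 V.
I_C = (V_CC − 0.2 − V_E)/R_C = (11.8 − 4.9)/1 = 6.9 mA.
Check: I_B = (9.3 − 4.9)/15 = 0.294 mA, and β·I_B = 23.5 mA > I_C, confirming saturation.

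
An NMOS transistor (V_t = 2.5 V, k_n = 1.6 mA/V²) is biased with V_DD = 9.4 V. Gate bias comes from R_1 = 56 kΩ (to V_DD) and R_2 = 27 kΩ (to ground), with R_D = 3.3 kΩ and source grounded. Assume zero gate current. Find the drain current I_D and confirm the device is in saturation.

V_G = V_DD·R_2/(R_1+R_2) = 9.4×27/83 = 3.06 V. With the source grounded, V_GS = V_G = 3.06 V.
Assume saturation: I_D = (k_n/2)(V_GS − V_t)² = (1.6/2)×(3.06 − 2.5)² = 0.8×0.558² = 0.249 mA.
V_DS = V_DD − I_D·R_D = 9.4 − 0.249×3.3 = 8.58 V.
Saturation requires V_DS ≥ V_GS − V_t = 0.558 V; 8.58 ≥ 0.558 ✓.

I_D ≈ 0.25 mA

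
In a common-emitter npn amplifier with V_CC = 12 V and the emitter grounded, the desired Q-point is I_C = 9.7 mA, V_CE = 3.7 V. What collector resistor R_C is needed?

Collector loop: V_CC = I_C·R_C + V_CE.
R_C = (V_CC − V_CE)/I_C = (12 − 3.7)/9.7 = 0.856 kΩ.

R_C ≈ 0.86 kΩ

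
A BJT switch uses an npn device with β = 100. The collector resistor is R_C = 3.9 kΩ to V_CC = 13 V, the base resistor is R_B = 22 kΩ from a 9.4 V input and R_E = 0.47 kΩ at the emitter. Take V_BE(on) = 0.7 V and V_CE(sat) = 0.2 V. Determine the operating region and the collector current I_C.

saturation; I_C ≈ 2.9 mA

Assume active: I_B = (9.4 − 0.7)/(22 + 101×0.47) = 0.125 mA, I_C = β·I_B = 12.5 mA.
Then V_CE = 13 − 12.5×3.9 − 12.6×0.47 = -41.8 V < 0.2 V — the active assumption fails.
Re-solve with V_CE = 0.2 V. KCL at the emitter: V_E/R_E = (V_BB−0.7−V_E)/R_B + (V_CC−0.2−V_E)/R_C, giving V_E = 1.51 V.
I_C = (V_CC − 0.2 − V_E)/R_C = (12.8 − 1.51)/3.9 = 2.89 mA.
Check: I_B = (8.7 − 1.51)/22 = 0.327 mA, and β·I_B = 32.7 mA > I_C, confirming saturation.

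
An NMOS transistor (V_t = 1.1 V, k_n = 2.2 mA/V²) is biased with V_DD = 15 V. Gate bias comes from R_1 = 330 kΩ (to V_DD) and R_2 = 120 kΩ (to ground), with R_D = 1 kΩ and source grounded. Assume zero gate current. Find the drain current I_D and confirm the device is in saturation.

I_D ≈ 9.3 mA

V_G = V_DD·R_2/(R_1+R_2) = 15×120/450 = 4 V. With the source grounded, V_GS = V_G = 4 V.
Assume saturation: I_D = (k_n/2)(V_GS − V_t)² = (2.2/2)×(4 − 1.1)² = 1.1×2.9² = 9.25 mA.
V_DS = V_DD − I_D·R_D = 15 − 9.25×1 = 5.75 V.
Saturation requires V_DS ≥ V_GS − V_t = 2.9 V; 5.75 ≥ 2.9 ✓.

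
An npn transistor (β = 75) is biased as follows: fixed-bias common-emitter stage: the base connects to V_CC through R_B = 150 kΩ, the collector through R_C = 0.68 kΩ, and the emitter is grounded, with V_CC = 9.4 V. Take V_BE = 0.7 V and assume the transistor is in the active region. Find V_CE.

V_CE ≈ 6.4 V

Base loop: V_CC = I_B·R_B + V_BE, so I_B = (9.4 − 0.7)/150 kΩ = 0.058 mA.
In the active region I_C = β·I_B = 75 × 0.058 = 4.35 mA.
Collector loop: V_CE = V_CC − I_C·R_C = 9.4 − 4.35×0.68 = 6.44 V.
Since V_CE = 6.44 V > V_CE(sat) ≈ 0.2 V, the transistor is in the active region as assumed.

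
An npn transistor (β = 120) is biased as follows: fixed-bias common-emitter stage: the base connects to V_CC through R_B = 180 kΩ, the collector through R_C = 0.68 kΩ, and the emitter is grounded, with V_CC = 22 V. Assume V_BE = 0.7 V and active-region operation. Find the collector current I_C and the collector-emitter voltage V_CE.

Base loop: V_CC = I_B·R_B + V_BE, so I_B = (22 − 0.7)/180 kΩ = 0.118 mA.
In the active region I_C = β·I_B = 120 × 0.118 = 14.2 mA.
Collector loop: V_CE = V_CC − I_C·R_C = 22 − 14.2×0.68 = 12.3 V.
Since V_CE = 12.3 V > V_CE(sat) ≈ 0.2 V, the transistor is in the active region as assumed.

I_C ≈ 14 mA, V_CE ≈ 12 V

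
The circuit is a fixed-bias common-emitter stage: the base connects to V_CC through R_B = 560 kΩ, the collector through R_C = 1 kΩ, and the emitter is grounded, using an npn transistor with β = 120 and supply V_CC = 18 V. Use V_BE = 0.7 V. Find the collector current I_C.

I_C ≈ 3.7 mA

Base loop: V_CC = I_B·R_B + V_BE, so I_B = (18 − 0.7)/560 kΩ = 0.0309 mA.
In the active region I_C = β·I_B = 120 × 0.0309 = 3.71 mA.
Collector loop: V_CE = V_CC − I_C·R_C = 18 − 3.71×1 = 14.3 V.
Since V_CE = 14.3 V > V_CE(sat) ≈ 0.2 V, the transistor is in the active region as assumed.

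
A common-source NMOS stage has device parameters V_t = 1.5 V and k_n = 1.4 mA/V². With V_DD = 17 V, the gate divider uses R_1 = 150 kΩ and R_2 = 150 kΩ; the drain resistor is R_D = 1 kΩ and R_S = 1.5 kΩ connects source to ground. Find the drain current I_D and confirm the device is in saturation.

V_G = V_DD·R_2/(R_1+R_2) = 17×150/300 = 8.5 V.
Assume saturation: I_D = (k_n/2)(V_GS − V_t)² with V_GS = V_G − I_D·R_S = 8.5 − 1.5·I_D.
Substituting gives 1.57·I_D² − 15.7·I_D + 34.3 = 0, with roots I_D = 3.23 or 6.73 mA.
The root I_D = 6.73 mA gives V_GS = -1.6 V ≤ V_t, so take I_D = 3.23 mA.
Then V_GS = 3.65 V and V_DS = V_DD − I_D(R_D+R_S) = 17 − 3.23×2.5 = 8.92 V.
Saturation requires V_DS ≥ V_GS − V_t = 2.15 V; 8.92 ≥ 2.15 ✓.

I_D ≈ 3.2 mA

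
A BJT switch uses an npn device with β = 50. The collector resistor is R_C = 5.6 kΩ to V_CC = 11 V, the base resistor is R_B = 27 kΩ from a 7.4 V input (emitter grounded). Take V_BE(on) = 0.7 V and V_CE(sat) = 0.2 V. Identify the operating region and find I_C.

Assume active: I_B = (7.4 − 0.7)/27 = 0.248 mA, giving I_C = β·I_B = 12.4 mA.
But then V_CE = 11 − 12.4×5.6 = -58.5 V < V_CE(sat) = 0.2 V — impossible in the active region.
So the transistor is saturated. With V_CE = 0.2 V, I_C = (V_CC − 0.2)/R_C = 10.8/5.6 = 1.93 mA.
Check: β·I_B = 12.4 mA > I_C = 1.93 mA, confirming saturation.

saturation; I_C ≈ 1.9 mA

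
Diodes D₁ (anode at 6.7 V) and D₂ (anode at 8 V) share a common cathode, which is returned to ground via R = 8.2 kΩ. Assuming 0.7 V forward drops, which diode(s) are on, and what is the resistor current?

Only D₂ conducts; I_R ≈ 0.89 mA

Assume both conduct. Then node N would need to be at both 6.7−0.7 = 6 V and 8−0.7 = 7.3 V, which is impossible.
Assume only D₂ conducts: V_N = 8 − 0.7 = 7.3 V, so I_R = 7.3/8.2 = 0.89 mA.
Check D₁: its anode-to-cathode voltage is 6.7 − 7.3 = -0.6 V < 0.7 V, so it is off. The assumption is consistent.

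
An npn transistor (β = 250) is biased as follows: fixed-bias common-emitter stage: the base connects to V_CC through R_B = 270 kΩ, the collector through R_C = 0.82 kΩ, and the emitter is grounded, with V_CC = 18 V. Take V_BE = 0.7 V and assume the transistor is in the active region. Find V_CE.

Base loop: V_CC = I_B·R_B + V_BE, so I_B = (18 − 0.7)/270 kΩ = 0.0641 mA.
In the active region I_C = β·I_B = 250 × 0.0641 = 16 mA.
Collector loop: V_CE = V_CC − I_C·R_C = 18 − 16×0.82 = 4.86 V.
Since V_CE = 4.86 V > V_CE(sat) ≈ 0.2 V, the transistor is in the active region as assumed.

V_CE ≈ 4.9 V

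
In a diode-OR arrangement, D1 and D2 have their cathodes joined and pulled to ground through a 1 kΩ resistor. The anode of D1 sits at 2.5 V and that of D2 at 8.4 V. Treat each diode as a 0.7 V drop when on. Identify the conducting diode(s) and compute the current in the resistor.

Assume both conduct. Then node N would need to be at both 2.5−0.7 = 1.8 V and 8.4−0.7 = 7.7 V, which is impossible.
Assume only D2 conducts: V_N = 8.4 − 0.7 = 7.7 V, so I_R = 7.7/1 = 7.7 mA.
Check D1: its anode-to-cathode voltage is 2.5 − 7.7 = -5.2 V < 0.7 V, so it is off. The assumption is consistent.

Only D2 conducts; I_R ≈ 7.7 mA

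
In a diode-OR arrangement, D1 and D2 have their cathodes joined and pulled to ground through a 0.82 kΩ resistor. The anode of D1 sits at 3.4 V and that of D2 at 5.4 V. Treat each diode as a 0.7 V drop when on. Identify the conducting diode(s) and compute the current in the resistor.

Assume both conduct. Then node N would need to be at both 3.4−0.7 = 2.7 V and 5.4−0.7 = 4.7 V, which is impossible.
Assume only D2 conducts: V_N = 5.4 − 0.7 = 4.7 V, so I_R = 4.7/0.82 = 5.73 mA.
Check D1: its anode-to-cathode voltage is 3.4 − 4.7 = -1.3 V < 0.7 V, so it is off. The assumption is consistent.

Only D2 conducts; I_R ≈ 5.7 mA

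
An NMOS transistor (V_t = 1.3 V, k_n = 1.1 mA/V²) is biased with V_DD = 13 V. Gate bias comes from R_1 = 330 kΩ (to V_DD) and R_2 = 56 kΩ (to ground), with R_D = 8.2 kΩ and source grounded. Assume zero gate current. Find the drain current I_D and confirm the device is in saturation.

I_D ≈ 0.19 mA

V_G = V_DD·R_2/(R_1+R_2) = 13×56/386 = 1.89 V. With the source grounded, V_GS = V_G = 1.89 V.
Assume saturation: I_D = (k_n/2)(V_GS − V_t)² = (1.1/2)×(1.89 − 1.3)² = 0.55×0.586² = 0.189 mA.
V_DS = V_DD − I_D·R_D = 13 − 0.189×8.2 = 11.5 V.
Saturation requires V_DS ≥ V_GS − V_t = 0.586 V; 11.5 ≥ 0.586 ✓.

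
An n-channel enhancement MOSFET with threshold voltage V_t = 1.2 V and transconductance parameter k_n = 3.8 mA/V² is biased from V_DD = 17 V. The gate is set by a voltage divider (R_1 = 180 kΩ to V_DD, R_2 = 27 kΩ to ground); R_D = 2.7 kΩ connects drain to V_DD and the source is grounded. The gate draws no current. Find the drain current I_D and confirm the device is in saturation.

I_D ≈ 2 mA

V_G = V_DD·R_2/(R_1+R_2) = 17×27/207 = 2.22 V. With the source grounded, V_GS = V_G = 2.22 V.
Assume saturation: I_D = (k_n/2)(V_GS − V_t)² = (3.8/2)×(2.22 − 1.2)² = 1.9×1.02² = 1.97 mA.
V_DS = V_DD − I_D·R_D = 17 − 1.97×2.7 = 11.7 V.
Saturation requires V_DS ≥ V_GS − V_t = 1.02 V; 11.7 ≥ 1.02 ✓.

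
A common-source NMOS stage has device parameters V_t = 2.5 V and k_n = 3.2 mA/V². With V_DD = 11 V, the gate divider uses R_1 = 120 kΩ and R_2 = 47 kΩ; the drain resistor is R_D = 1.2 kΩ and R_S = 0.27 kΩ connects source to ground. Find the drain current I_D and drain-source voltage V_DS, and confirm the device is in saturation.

V_G = V_DD·R_2/(R_1+R_2) = 11×47/167 = 3.1 V.
Assume saturation: I_D = (k_n/2)(V_GS − V_t)² with V_GS = V_G − I_D·R_S = 3.1 − 0.27·I_D.
Substituting gives 0.117·I_D² − 1.51·I_D + 0.568 = 0, with roots I_D = 0.386 or 12.6 mA.
The root I_D = 12.6 mA gives V_GS = -0.306 V ≤ V_t, so take I_D = 0.386 mA.
Then V_GS = 2.99 V and V_DS = V_DD − I_D(R_D+R_S) = 11 − 0.386×1.47 = 10.4 V.
Saturation requires V_DS ≥ V_GS − V_t = 0.491 V; 10.4 ≥ 0.491 ✓.

I_D ≈ 0.39 mA, V_DS ≈ 10 V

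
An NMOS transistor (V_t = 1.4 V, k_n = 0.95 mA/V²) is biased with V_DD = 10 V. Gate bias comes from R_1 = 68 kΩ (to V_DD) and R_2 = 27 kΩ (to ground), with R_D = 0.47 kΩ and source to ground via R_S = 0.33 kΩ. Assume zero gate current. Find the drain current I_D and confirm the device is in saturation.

V_G = V_DD·R_2/(R_1+R_2) = 10×27/95 = 2.84 V.
Assume saturation: I_D = (k_n/2)(V_GS − V_t)² with V_GS = V_G − I_D·R_S = 2.84 − 0.33·I_D.
Substituting gives 0.0517·I_D² − 1.45·I_D + 0.988 = 0, with roots I_D = 0.698 or 27.4 mA.
The root I_D = 27.4 mA gives V_GS = -6.19 V ≤ V_t, so take I_D = 0.698 mA.
Then V_GS = 2.61 V and V_DS = V_DD − I_D(R_D+R_S) = 10 − 0.698×0.8 = 9.44 V.
Saturation requires V_DS ≥ V_GS − V_t = 1.21 V; 9.44 ≥ 1.21 ✓.

I_D ≈ 0.7 mA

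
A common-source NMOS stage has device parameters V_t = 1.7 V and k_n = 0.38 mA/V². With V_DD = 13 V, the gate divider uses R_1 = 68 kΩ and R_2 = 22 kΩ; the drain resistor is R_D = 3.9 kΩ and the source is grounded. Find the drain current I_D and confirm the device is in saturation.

V_G = V_DD·R_2/(R_1+R_2) = 13×22/90 = 3.18 V. With the source grounded, V_GS = V_G = 3.18 V.
Assume saturation: I_D = (k_n/2)(V_GS − V_t)² = (0.38/2)×(3.18 − 1.7)² = 0.19×1.48² = 0.415 mA.
V_DS = V_DD − I_D·R_D = 13 − 0.415×3.9 = 11.4 V.
Saturation requires V_DS ≥ V_GS − V_t = 1.48 V; 11.4 ≥ 1.48 ✓.

I_D ≈ 0.41 mA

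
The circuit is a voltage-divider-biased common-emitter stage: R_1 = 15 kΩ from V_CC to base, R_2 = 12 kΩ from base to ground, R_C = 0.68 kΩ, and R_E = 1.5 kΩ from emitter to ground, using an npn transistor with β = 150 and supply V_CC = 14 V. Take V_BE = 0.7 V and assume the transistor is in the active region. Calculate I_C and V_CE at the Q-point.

Thevenize the base divider: V_Th = V_CC·R_2/(R_1+R_2) = 14×12/27 = 6.22 V, R_Th = R_1‖R_2 = 6.67 kΩ.
Base-emitter loop: V_Th = I_B·R_Th + V_BE + (β+1)I_B·R_E, so I_B = (6.22 − 0.7) / (6.67 + 151×1.5) = 0.0237 mA.
I_C = β·I_B = 150×0.0237 = 3.55 mA, and I_E = (β+1)I_B = 3.58 mA.
V_CE = V_CC − I_C·R_C − I_E·R_E = 14 − 3.55×0.68 − 3.58×1.5 = 6.22 V.
V_CE = 6.22 V > 0.2 V confirms active-region operation.

I_C ≈ 3.6 mA, V_CE ≈ 6.2 V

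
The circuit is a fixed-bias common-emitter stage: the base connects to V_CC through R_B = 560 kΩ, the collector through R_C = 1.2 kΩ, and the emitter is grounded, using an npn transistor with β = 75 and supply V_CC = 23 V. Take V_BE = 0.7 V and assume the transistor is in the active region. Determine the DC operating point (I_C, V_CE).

Base loop: V_CC = I_B·R_B + V_BE, so I_B = (23 − 0.7)/560 kΩ = 0.0398 mA.
In the active region I_C = β·I_B = 75 × 0.0398 = 2.99 mA.
Collector loop: V_CE = V_CC − I_C·R_C = 23 − 2.99×1.2 = 19.4 V.
Since V_CE = 19.4 V > V_CE(sat) ≈ 0.2 V, the transistor is in the active region as assumed.

I_C ≈ 3 mA, V_CE ≈ 19 V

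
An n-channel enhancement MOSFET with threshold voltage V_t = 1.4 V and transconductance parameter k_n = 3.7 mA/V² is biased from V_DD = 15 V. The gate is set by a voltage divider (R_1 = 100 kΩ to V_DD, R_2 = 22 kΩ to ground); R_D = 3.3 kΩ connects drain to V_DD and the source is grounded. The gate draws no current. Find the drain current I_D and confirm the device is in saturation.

V_G = V_DD·R_2/(R_1+R_2) = 15×22/122 = 2.7 V. With the source grounded, V_GS = V_G = 2.7 V.
Assume saturation: I_D = (k_n/2)(V_GS − V_t)² = (3.7/2)×(2.7 − 1.4)² = 1.85×1.3² = 3.15 mA.
V_DS = V_DD − I_D·R_D = 15 − 3.15×3.3 = 4.6 V.
Saturation requires V_DS ≥ V_GS − V_t = 1.3 V; 4.6 ≥ 1.3 ✓.

I_D ≈ 3.2 mA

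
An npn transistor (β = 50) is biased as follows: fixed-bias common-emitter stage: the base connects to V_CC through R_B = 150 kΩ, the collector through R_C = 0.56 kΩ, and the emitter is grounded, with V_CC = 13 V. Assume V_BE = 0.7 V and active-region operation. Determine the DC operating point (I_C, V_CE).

Base loop: V_CC = I_B·R_B + V_BE, so I_B = (13 − 0.7)/150 kΩ = 0.082 mA.
In the active region I_C = β·I_B = 50 × 0.082 = 4.1 mA.
Collector loop: V_CE = V_CC − I_C·R_C = 13 − 4.1×0.56 = 10.7 V.
Since V_CE = 10.7 V > V_CE(sat) ≈ 0.2 V, the transistor is in the active region as assumed.

I_C ≈ 4.1 mA, V_CE ≈ 11 V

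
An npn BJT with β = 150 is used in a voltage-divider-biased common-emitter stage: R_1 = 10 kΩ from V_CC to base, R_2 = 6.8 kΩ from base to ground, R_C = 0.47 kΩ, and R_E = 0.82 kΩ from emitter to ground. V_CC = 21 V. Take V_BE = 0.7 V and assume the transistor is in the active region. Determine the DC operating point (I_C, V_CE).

Thevenize the base divider: V_Th = V_CC·R_2/(R_1+R_2) = 21×6.8/16.8 = 8.5 V, R_Th = R_1‖R_2 = 4.05 kΩ.
Base-emitter loop: V_Th = I_B·R_Th + V_BE + (β+1)I_B·R_E, so I_B = (8.5 − 0.7) / (4.05 + 151×0.82) = 0.061 mA.
I_C = β·I_B = 150×0.061 = 9.15 mA, and I_E = (β+1)I_B = 9.21 mA.
V_CE = V_CC − I_C·R_C − I_E·R_E = 21 − 9.15×0.47 − 9.21×0.82 = 9.15 V.
V_CE = 9.15 V > 0.2 V confirms active-region operation.

I_C ≈ 9.2 mA, V_CE ≈ 9.1 V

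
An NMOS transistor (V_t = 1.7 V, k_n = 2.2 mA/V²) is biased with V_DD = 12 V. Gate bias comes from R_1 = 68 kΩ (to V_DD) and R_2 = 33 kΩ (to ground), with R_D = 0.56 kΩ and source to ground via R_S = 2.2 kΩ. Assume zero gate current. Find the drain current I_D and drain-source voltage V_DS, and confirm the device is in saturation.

V_G = V_DD·R_2/(R_1+R_2) = 12×33/101 = 3.92 V.
Assume saturation: I_D = (k_n/2)(V_GS − V_t)² with V_GS = V_G − I_D·R_S = 3.92 − 2.2·I_D.
Substituting gives 5.32·I_D² − 11.7·I_D + 5.43 = 0, with roots I_D = 0.658 or 1.55 mA.
The root I_D = 1.55 mA gives V_GS = 0.513 V ≤ V_t, so take I_D = 0.658 mA.
Then V_GS = 2.47 V and V_DS = V_DD − I_D(R_D+R_S) = 12 − 0.658×2.76 = 10.2 V.
Saturation requires V_DS ≥ V_GS − V_t = 0.773 V; 10.2 ≥ 0.773 ✓.

I_D ≈ 0.66 mA, V_DS ≈ 10 V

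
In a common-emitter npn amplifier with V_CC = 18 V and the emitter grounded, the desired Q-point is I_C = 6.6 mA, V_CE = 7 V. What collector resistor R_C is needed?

Collector loop: V_CC = I_C·R_C + V_CE.
R_C = (V_CC − V_CE)/I_C = (18 − 7)/6.6 = 1.67 kΩ.

R_C ≈ 1.7 kΩ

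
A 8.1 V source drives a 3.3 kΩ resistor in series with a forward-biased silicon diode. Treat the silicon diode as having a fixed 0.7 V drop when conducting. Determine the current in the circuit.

KVL around the loop: 8.1 = V_D + I·R = 0.7 + I × 3.3 kΩ.
So I = (8.1 − 0.7) / 3.3 kΩ = 7.4 / 3.3 = 2.24 mA.

I ≈ 2.2 mA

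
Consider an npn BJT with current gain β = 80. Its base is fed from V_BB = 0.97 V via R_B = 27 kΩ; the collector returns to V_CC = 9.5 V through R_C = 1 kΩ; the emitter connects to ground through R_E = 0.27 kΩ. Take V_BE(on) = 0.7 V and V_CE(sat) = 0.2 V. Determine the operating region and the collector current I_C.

active; I_C ≈ 0.44 mA

Assume active. Base-emitter loop: I_B = (V_BB − V_BE)/(R_B + (β+1)R_E) = (0.97 − 0.7)/(27 + 81×0.27) = 0.00552 mA.
I_C = β·I_B = 80×0.00552 = 0.442 mA.
V_CE = V_CC − I_C·R_C − I_E·R_E = 9.5 − 0.442×1 − 0.448×0.27 = 8.94 V > V_CE(sat), so the active-region assumption holds.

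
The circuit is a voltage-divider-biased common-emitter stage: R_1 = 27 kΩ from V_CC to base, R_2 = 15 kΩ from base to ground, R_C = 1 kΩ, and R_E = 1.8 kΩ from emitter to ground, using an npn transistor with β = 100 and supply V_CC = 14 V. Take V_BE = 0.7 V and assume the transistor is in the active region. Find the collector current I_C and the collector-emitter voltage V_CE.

I_C ≈ 2.2 mA, V_CE ≈ 7.7 V

Thevenize the base divider: V_Th = V_CC·R_2/(R_1+R_2) = 14×15/42 = 5 V, R_Th = R_1‖R_2 = 9.64 kΩ.
Base-emitter loop: V_Th = I_B·R_Th + V_BE + (β+1)I_B·R_E, so I_B = (5 − 0.7) / (9.64 + 101×1.8) = 0.0225 mA.
I_C = β·I_B = 100×0.0225 = 2.25 mA, and I_E = (β+1)I_B = 2.27 mA.
V_CE = V_CC − I_C·R_C − I_E·R_E = 14 − 2.25×1 − 2.27×1.8 = 7.67 V.
V_CE = 7.67 V > 0.2 V confirms active-region operation.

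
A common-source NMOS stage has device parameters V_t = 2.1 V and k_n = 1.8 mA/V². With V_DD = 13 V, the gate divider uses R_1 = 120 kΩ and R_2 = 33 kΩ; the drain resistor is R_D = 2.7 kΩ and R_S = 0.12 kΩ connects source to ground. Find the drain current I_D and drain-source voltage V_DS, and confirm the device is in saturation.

I_D ≈ 0.39 mA, V_DS ≈ 12 V

V_G = V_DD·R_2/(R_1+R_2) = 13×33/153 = 2.8 V.
Assume saturation: I_D = (k_n/2)(V_GS − V_t)² with V_GS = V_G − I_D·R_S = 2.8 − 0.12·I_D.
Substituting gives 0.013·I_D² − 1.15·I_D + 0.446 = 0, with roots I_D = 0.389 or 88.5 mA.
The root I_D = 88.5 mA gives V_GS = -7.82 V ≤ V_t, so take I_D = 0.389 mA.
Then V_GS = 2.76 V and V_DS = V_DD − I_D(R_D+R_S) = 13 − 0.389×2.82 = 11.9 V.
Saturation requires V_DS ≥ V_GS − V_t = 0.657 V; 11.9 ≥ 0.657 ✓.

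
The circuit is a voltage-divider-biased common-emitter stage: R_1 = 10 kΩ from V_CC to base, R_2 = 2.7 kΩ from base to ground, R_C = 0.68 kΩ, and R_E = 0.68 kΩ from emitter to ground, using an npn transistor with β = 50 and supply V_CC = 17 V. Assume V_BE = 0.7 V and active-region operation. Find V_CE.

Thevenize the base divider: V_Th = V_CC·R_2/(R_1+R_2) = 17×2.7/12.7 = 3.61 V, R_Th = R_1‖R_2 = 2.13 kΩ.
Base-emitter loop: V_Th = I_B·R_Th + V_BE + (β+1)I_B·R_E, so I_B = (3.61 − 0.7) / (2.13 + 51×0.68) = 0.0792 mA.
I_C = β·I_B = 50×0.0792 = 3.96 mA, and I_E = (β+1)I_B = 4.04 mA.
V_CE = V_CC − I_C·R_C − I_E·R_E = 17 − 3.96×0.68 − 4.04×0.68 = 11.6 V.
V_CE = 11.6 V > 0.2 V confirms active-region operation.

V_CE ≈ 12 V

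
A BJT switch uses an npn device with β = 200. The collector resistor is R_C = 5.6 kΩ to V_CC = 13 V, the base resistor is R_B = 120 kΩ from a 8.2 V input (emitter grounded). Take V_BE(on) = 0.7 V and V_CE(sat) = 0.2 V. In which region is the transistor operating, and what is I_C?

saturation; I_C ≈ 2.3 mA

Assume active: I_B = (8.2 − 0.7)/120 = 0.0625 mA, giving I_C = β·I_B = 12.5 mA.
But then V_CE = 13 − 12.5×5.6 = -57 V < V_CE(sat) = 0.2 V — impossible in the active region.
So the transistor is saturated. With V_CE = 0.2 V, I_C = (V_CC − 0.2)/R_C = 12.8/5.6 = 2.29 mA.
Check: β·I_B = 12.5 mA > I_C = 2.29 mA, confirming saturation.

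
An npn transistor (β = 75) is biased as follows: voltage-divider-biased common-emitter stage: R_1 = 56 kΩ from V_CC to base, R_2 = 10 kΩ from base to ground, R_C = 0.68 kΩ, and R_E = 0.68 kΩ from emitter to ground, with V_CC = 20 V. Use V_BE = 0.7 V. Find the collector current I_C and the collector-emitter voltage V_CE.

Thevenize the base divider: V_Th = V_CC·R_2/(R_1+R_2) = 20×10/66 = 3.03 V, R_Th = R_1‖R_2 = 8.48 kΩ.
Base-emitter loop: V_Th = I_B·R_Th + V_BE + (β+1)I_B·R_E, so I_B = (3.03 − 0.7) / (8.48 + 76×0.68) = 0.0387 mA.
I_C = β·I_B = 75×0.0387 = 2.9 mA, and I_E = (β+1)I_B = 2.94 mA.
V_CE = V_CC − I_C·R_C − I_E·R_E = 20 − 2.9×0.68 − 2.94×0.68 = 16 V.
V_CE = 16 V > 0.2 V confirms active-region operation.

I_C ≈ 2.9 mA, V_CE ≈ 16 V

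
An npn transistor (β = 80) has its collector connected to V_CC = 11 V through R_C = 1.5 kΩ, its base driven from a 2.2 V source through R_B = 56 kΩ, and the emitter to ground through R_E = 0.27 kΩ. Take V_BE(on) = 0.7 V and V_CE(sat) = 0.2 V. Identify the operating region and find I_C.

active; I_C ≈ 1.5 mA

Assume active. Base-emitter loop: I_B = (V_BB − V_BE)/(R_B + (β+1)R_E) = (2.2 − 0.7)/(56 + 81×0.27) = 0.0193 mA.
I_C = β·I_B = 80×0.0193 = 1.54 mA.
V_CE = V_CC − I_C·R_C − I_E·R_E = 11 − 1.54×1.5 − 1.56×0.27 = 8.27 V > V_CE(sat), so the active-region assumption holds.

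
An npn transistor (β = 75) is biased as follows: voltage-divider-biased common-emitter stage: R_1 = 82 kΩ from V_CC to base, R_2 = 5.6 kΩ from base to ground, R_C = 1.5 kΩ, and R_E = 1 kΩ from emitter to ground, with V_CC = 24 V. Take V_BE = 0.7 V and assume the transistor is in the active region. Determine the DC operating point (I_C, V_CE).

Thevenize the base divider: V_Th = V_CC·R_2/(R_1+R_2) = 24×5.6/87.6 = 1.53 V, R_Th = R_1‖R_2 = 5.24 kΩ.
Base-emitter loop: V_Th = I_B·R_Th + V_BE + (β+1)I_B·R_E, so I_B = (1.53 − 0.7) / (5.24 + 76×1) = 0.0103 mA.
I_C = β·I_B = 75×0.0103 = 0.77 mA, and I_E = (β+1)I_B = 0.78 mA.
V_CE = V_CC − I_C·R_C − I_E·R_E = 24 − 0.77×1.5 − 0.78×1 = 22.1 V.
V_CE = 22.1 V > 0.2 V confirms active-region operation.

I_C ≈ 0.77 mA, V_CE ≈ 22 V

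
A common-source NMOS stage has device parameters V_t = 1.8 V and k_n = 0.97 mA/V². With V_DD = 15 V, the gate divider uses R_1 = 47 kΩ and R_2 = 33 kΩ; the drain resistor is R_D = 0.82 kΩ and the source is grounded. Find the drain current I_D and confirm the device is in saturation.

I_D ≈ 9.3 mA

V_G = V_DD·R_2/(R_1+R_2) = 15×33/80 = 6.19 V. With the source grounded, V_GS = V_G = 6.19 V.
Assume saturation: I_D = (k_n/2)(V_GS − V_t)² = (0.97/2)×(6.19 − 1.8)² = 0.485×4.39² = 9.34 mA.
V_DS = V_DD − I_D·R_D = 15 − 9.34×0.82 = 7.34 V.
Saturation requires V_DS ≥ V_GS − V_t = 4.39 V; 7.34 ≥ 4.39 ✓.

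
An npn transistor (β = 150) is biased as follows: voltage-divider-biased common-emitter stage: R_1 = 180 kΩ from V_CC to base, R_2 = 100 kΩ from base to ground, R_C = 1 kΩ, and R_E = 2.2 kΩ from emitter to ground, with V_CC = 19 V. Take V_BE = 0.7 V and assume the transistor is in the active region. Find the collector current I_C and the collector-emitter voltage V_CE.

I_C ≈ 2.3 mA, V_CE ≈ 12 V

Thevenize the base divider: V_Th = V_CC·R_2/(R_1+R_2) = 19×100/280 = 6.79 V, R_Th = R_1‖R_2 = 64.3 kΩ.
Base-emitter loop: V_Th = I_B·R_Th + V_BE + (β+1)I_B·R_E, so I_B = (6.79 − 0.7) / (64.3 + 151×2.2) = 0.0153 mA.
I_C = β·I_B = 150×0.0153 = 2.3 mA, and I_E = (β+1)I_B = 2.32 mA.
V_CE = V_CC − I_C·R_C − I_E·R_E = 19 − 2.3×1 − 2.32×2.2 = 11.6 V.
V_CE = 11.6 V > 0.2 V confirms active-region operation.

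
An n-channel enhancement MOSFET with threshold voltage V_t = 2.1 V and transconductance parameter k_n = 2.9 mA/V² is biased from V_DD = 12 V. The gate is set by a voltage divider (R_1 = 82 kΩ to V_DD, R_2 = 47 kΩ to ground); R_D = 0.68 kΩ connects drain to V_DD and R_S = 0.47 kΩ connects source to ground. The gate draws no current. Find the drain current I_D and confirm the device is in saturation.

V_G = V_DD·R_2/(R_1+R_2) = 12×47/129 = 4.37 V.
Assume saturation: I_D = (k_n/2)(V_GS − V_t)² with V_GS = V_G − I_D·R_S = 4.37 − 0.47·I_D.
Substituting gives 0.32·I_D² − 4.1·I_D + 7.49 = 0, with roots I_D = 2.21 or 10.6 mA.
The root I_D = 10.6 mA gives V_GS = -0.601 V ≤ V_t, so take I_D = 2.21 mA.
Then V_GS = 3.33 V and V_DS = V_DD − I_D(R_D+R_S) = 12 − 2.21×1.15 = 9.46 V.
Saturation requires V_DS ≥ V_GS − V_t = 1.23 V; 9.46 ≥ 1.23 ✓.

I_D ≈ 2.2 mA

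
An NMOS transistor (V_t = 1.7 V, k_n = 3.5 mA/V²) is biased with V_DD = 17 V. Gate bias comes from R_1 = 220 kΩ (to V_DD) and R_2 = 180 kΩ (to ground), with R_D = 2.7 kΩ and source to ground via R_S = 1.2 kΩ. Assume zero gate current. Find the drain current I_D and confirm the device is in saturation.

I_D ≈ 3.7 mA

V_G = V_DD·R_2/(R_1+R_2) = 17×180/400 = 7.65 V.
Assume saturation: I_D = (k_n/2)(V_GS − V_t)² with V_GS = V_G − I_D·R_S = 7.65 − 1.2·I_D.
Substituting gives 2.52·I_D² − 26·I_D + 62 = 0, with roots I_D = 3.74 or 6.57 mA.
The root I_D = 6.57 mA gives V_GS = -0.238 V ≤ V_t, so take I_D = 3.74 mA.
Then V_GS = 3.16 V and V_DS = V_DD − I_D(R_D+R_S) = 17 − 3.74×3.9 = 2.41 V.
Saturation requires V_DS ≥ V_GS − V_t = 1.46 V; 2.41 ≥ 1.46 ✓.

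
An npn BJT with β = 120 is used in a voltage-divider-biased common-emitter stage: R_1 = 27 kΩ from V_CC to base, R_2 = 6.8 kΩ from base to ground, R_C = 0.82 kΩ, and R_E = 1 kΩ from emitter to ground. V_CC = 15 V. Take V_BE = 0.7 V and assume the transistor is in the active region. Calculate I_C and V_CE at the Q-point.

Thevenize the base divider: V_Th = V_CC·R_2/(R_1+R_2) = 15×6.8/33.8 = 3.02 V, R_Th = R_1‖R_2 = 5.43 kΩ.
Base-emitter loop: V_Th = I_B·R_Th + V_BE + (β+1)I_B·R_E, so I_B = (3.02 − 0.7) / (5.43 + 121×1) = 0.0183 mA.
I_C = β·I_B = 120×0.0183 = 2.2 mA, and I_E = (β+1)I_B = 2.22 mA.
V_CE = V_CC − I_C·R_C − I_E·R_E = 15 − 2.2×0.82 − 2.22×1 = 11 V.
V_CE = 11 V > 0.2 V confirms active-region operation.

I_C ≈ 2.2 mA, V_CE ≈ 11 V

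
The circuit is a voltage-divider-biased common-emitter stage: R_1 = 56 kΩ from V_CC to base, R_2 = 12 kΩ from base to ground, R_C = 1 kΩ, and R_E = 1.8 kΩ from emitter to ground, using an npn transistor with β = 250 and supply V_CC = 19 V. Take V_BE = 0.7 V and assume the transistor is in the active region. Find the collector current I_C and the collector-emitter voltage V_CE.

I_C ≈ 1.4 mA, V_CE ≈ 15 V

Thevenize the base divider: V_Th = V_CC·R_2/(R_1+R_2) = 19×12/68 = 3.35 V, R_Th = R_1‖R_2 = 9.88 kΩ.
Base-emitter loop: V_Th = I_B·R_Th + V_BE + (β+1)I_B·R_E, so I_B = (3.35 − 0.7) / (9.88 + 251×1.8) = 0.00575 mA.
I_C = β·I_B = 250×0.00575 = 1.44 mA, and I_E = (β+1)I_B = 1.44 mA.
V_CE = V_CC − I_C·R_C − I_E·R_E = 19 − 1.44×1 − 1.44×1.8 = 15 V.
V_CE = 15 V > 0.2 V confirms active-region operation.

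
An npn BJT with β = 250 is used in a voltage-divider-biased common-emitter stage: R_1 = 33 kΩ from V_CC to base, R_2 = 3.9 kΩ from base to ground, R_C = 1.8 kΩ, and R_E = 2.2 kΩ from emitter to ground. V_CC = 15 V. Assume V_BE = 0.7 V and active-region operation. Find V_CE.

Thevenize the base divider: V_Th = V_CC·R_2/(R_1+R_2) = 15×3.9/36.9 = 1.59 V, R_Th = R_1‖R_2 = 3.49 kΩ.
Base-emitter loop: V_Th = I_B·R_Th + V_BE + (β+1)I_B·R_E, so I_B = (1.59 − 0.7) / (3.49 + 251×2.2) = 0.00159 mA.
I_C = β·I_B = 250×0.00159 = 0.398 mA, and I_E = (β+1)I_B = 0.4 mA.
V_CE = V_CC − I_C·R_C − I_E·R_E = 15 − 0.398×1.8 − 0.4×2.2 = 13.4 V.
V_CE = 13.4 V > 0.2 V confirms active-region operation.

V_CE ≈ 13 V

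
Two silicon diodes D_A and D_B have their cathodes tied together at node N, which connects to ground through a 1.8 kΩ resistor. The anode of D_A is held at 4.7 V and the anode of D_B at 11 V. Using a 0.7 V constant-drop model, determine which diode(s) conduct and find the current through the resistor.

Assume both conduct. Then node N would need to be at both 4.7−0.7 = 4 V and 11−0.7 = 10.3 V, which is impossible.
Assume only D_B conducts: V_N = 11 − 0.7 = 10.3 V, so I_R = 10.3/1.8 = 5.72 mA.
Check D_A: its anode-to-cathode voltage is 4.7 − 10.3 = -5.6 V < 0.7 V, so it is off. The assumption is consistent.

Only D_B conducts; I_R ≈ 5.7 mA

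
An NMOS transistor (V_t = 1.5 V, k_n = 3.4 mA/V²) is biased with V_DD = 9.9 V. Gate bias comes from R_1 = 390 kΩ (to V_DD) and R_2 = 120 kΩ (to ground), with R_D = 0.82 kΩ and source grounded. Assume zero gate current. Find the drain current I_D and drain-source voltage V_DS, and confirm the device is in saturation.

V_G = V_DD·R_2/(R_1+R_2) = 9.9×120/510 = 2.33 V. With the source grounded, V_GS = V_G = 2.33 V.
Assume saturation: I_D = (k_n/2)(V_GS − V_t)² = (3.4/2)×(2.33 − 1.5)² = 1.7×0.829² = 1.17 mA.
V_DS = V_DD − I_D·R_D = 9.9 − 1.17×0.82 = 8.94 V.
Saturation requires V_DS ≥ V_GS − V_t = 0.829 V; 8.94 ≥ 0.829 ✓.

I_D ≈ 1.2 mA, V_DS ≈ 8.9 V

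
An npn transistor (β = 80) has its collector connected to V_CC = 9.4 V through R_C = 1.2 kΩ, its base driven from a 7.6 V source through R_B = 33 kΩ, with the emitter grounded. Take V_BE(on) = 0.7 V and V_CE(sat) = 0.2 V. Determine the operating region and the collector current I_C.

Assume active: I_B = (7.6 − 0.7)/33 = 0.209 mA, giving I_C = β·I_B = 16.7 mA.
But then V_CE = 9.4 − 16.7×1.2 = -10.7 V < V_CE(sat) = 0.2 V — impossible in the active region.
So the transistor is saturated. With V_CE = 0.2 V, I_C = (V_CC − 0.2)/R_C = 9.2/1.2 = 7.67 mA.
Check: β·I_B = 16.7 mA > I_C = 7.67 mA, confirming saturation.

saturation; I_C ≈ 7.7 mA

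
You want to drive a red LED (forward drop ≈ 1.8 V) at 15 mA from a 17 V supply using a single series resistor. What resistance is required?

R ≈ 1 kΩ

The resistor drops V_S − V_D = 17 − 1.8 = 15.2 V at 15 mA.
R = 15.2 V / 15 mA = 1.01 kΩ.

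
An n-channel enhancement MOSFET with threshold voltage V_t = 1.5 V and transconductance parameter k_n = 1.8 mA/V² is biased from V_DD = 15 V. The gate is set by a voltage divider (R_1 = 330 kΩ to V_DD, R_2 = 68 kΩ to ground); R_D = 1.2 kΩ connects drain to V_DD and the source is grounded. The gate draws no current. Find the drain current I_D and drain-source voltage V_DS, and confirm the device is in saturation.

V_G = V_DD·R_2/(R_1+R_2) = 15×68/398 = 2.56 V. With the source grounded, V_GS = V_G = 2.56 V.
Assume saturation: I_D = (k_n/2)(V_GS − V_t)² = (1.8/2)×(2.56 − 1.5)² = 0.9×1.06² = 1.02 mA.
V_DS = V_DD − I_D·R_D = 15 − 1.02×1.2 = 13.8 V.
Saturation requires V_DS ≥ V_GS − V_t = 1.06 V; 13.8 ≥ 1.06 ✓.

I_D ≈ 1 mA, V_DS ≈ 14 V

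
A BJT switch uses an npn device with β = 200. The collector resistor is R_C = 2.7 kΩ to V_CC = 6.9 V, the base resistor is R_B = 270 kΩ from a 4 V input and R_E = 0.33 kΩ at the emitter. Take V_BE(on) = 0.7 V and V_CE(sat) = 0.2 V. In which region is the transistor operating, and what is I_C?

active; I_C ≈ 2 mA

Assume active. Base-emitter loop: I_B = (V_BB − V_BE)/(R_B + (β+1)R_E) = (4 − 0.7)/(270 + 201×0.33) = 0.00981 mA.
I_C = β·I_B = 200×0.00981 = 1.96 mA.
V_CE = V_CC − I_C·R_C − I_E·R_E = 6.9 − 1.96×2.7 − 1.97×0.33 = 0.951 V > V_CE(sat), so the active-region assumption holds.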